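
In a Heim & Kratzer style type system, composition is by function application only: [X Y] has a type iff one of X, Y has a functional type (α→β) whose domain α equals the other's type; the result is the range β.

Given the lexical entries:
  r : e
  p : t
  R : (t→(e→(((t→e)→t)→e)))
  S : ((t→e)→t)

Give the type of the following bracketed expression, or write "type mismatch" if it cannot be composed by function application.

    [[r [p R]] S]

e

[p R]: (t→(e→(((t→e)→t)→e))) applied to t yields (e→(((t→e)→t)→e)).
[r [p R]]: (e→(((t→e)→t)→e)) applied to e yields (((t→e)→t)→e).
[[r [p R]] S]: (((t→e)→t)→e) applied to ((t→e)→t) yields e.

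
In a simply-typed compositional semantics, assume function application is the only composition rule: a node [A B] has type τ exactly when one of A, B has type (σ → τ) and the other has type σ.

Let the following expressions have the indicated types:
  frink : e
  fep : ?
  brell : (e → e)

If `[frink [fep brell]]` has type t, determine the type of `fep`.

((e → e) → (e → t))

[frink [fep brell]] is required to be t. frink : e cannot yield t as functor, so [fep brell] : (e → t).
[fep brell] is required to be (e → t). brell : (e → e) cannot yield (e → t) as functor, so fep : ((e → e) → (e → t)).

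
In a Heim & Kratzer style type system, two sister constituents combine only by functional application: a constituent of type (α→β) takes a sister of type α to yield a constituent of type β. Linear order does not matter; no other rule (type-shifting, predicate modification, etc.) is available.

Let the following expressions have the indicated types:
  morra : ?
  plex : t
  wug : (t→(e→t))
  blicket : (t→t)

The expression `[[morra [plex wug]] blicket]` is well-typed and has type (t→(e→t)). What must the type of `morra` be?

((e→t)→((t→t)→(t→(e→t))))

[[morra [plex wug]] blicket] is required to be (t→(e→t)). blicket : (t→t) cannot yield (t→(e→t)) as functor, so [morra [plex wug]] : ((t→t)→(t→(e→t))).
[morra [plex wug]] is required to be ((t→t)→(t→(e→t))). [plex wug] : (e→t) cannot yield ((t→t)→(t→(e→t))) as functor, so morra : ((e→t)→((t→t)→(t→(e→t)))).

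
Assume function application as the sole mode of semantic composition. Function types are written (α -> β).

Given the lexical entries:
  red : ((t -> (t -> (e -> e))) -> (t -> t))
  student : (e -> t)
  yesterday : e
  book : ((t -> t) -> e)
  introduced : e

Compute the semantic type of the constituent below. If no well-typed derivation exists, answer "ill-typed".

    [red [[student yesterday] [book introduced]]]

ill-typed

[student yesterday]: student is (e -> t), yesterday is e; result t.
[book introduced]: ((t -> t) -> e) with e — neither is a function whose domain matches the other; composition fails here.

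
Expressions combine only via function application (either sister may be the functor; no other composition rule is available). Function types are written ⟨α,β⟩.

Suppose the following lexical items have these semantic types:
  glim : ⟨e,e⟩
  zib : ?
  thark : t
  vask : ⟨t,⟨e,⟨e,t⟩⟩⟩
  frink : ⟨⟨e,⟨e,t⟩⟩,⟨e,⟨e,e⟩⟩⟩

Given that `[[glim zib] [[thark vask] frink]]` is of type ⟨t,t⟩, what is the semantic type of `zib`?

At [[glim zib] [[thark vask] frink]] (required: ⟨t,t⟩): [[thark vask] frink] is ⟨e,⟨e,e⟩⟩, which is not a function with range ⟨t,t⟩; hence [glim zib] is the functor — type ⟨⟨e,⟨e,e⟩⟩,⟨t,t⟩⟩.
At [glim zib] (required: ⟨⟨e,⟨e,e⟩⟩,⟨t,t⟩⟩): glim is ⟨e,e⟩, which is not a function with range ⟨⟨e,⟨e,e⟩⟩,⟨t,t⟩⟩; hence zib is the functor — type ⟨⟨e,e⟩,⟨⟨e,⟨e,e⟩⟩,⟨t,t⟩⟩⟩.

⟨⟨e,e⟩,⟨⟨e,⟨e,e⟩⟩,⟨t,t⟩⟩⟩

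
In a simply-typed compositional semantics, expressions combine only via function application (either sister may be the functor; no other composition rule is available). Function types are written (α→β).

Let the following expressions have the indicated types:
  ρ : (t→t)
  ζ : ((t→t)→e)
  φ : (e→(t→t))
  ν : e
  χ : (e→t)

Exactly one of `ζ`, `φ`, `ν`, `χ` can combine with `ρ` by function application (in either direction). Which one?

ζ

ζ — combines: ζ : ((t→t)→e) takes ρ : (t→t) as argument, giving e.
φ : (e→(t→t)) — neither side's domain matches the other.
ν : e — neither side's domain matches the other.
χ : (e→t) — neither side's domain matches the other.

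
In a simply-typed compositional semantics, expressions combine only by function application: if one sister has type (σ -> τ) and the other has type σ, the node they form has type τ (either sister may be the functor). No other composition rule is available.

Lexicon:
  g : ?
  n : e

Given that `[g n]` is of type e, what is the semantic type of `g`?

(e -> e)

[g n] is required to be e. n : e cannot yield e as functor, so g : (e -> e).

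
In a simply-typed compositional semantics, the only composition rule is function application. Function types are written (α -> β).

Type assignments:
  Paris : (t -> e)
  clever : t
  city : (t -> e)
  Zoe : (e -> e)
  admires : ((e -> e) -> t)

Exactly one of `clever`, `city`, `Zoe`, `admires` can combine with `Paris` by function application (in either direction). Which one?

clever

clever — combines: Paris : (t -> e) takes clever : t as argument, giving e.
city : (t -> e) — Paris needs t; city needs t; neither fits.
Zoe : (e -> e) — Paris needs t; Zoe needs e; neither fits.
admires : ((e -> e) -> t) — Paris needs t; admires needs (e -> e); neither fits.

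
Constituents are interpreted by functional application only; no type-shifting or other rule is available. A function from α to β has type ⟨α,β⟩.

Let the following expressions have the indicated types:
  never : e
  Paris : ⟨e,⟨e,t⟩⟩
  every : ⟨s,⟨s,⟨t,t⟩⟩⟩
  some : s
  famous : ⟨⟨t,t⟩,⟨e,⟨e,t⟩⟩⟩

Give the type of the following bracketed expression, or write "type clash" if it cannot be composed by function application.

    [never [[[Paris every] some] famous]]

type clash

[Paris every]: ⟨e,⟨e,t⟩⟩ with ⟨s,⟨s,⟨t,t⟩⟩⟩ — neither is a function whose domain matches the other; composition fails here.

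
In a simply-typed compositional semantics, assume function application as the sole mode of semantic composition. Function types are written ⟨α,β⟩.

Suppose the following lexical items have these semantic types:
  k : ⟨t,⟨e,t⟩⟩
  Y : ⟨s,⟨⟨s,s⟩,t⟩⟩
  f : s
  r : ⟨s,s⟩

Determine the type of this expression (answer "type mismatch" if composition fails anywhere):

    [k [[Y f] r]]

At [Y f], Y : ⟨s,⟨⟨s,s⟩,t⟩⟩ takes f : s, giving ⟨⟨s,s⟩,t⟩.
At [[Y f] r], [Y f] : ⟨⟨s,s⟩,t⟩ takes r : ⟨s,s⟩, giving t.
At [k [[Y f] r]], k : ⟨t,⟨e,t⟩⟩ takes [[Y f] r] : t, giving ⟨e,t⟩.

⟨e,t⟩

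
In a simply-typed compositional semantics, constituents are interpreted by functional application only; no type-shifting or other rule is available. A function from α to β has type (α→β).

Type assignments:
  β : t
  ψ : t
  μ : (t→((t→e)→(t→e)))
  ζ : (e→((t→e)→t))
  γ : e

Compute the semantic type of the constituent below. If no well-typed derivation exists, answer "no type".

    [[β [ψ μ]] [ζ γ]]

[ψ μ]: functor μ : (t→((t→e)→(t→e))), argument ψ : t; result ((t→e)→(t→e)).
At [β [ψ μ]]: neither t nor ((t→e)→(t→e)) can take the other as argument; the node is ill-typed.

no type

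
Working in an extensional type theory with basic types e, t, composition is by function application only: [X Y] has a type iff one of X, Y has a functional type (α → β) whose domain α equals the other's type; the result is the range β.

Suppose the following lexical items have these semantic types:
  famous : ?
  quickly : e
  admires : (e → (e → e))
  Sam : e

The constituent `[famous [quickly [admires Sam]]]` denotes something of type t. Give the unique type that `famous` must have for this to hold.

[famous [quickly [admires Sam]]] must have type t. The sister [quickly [admires Sam]] has type e; that is not a function onto t, so famous must be the functor, of type (e → t).

(e → t)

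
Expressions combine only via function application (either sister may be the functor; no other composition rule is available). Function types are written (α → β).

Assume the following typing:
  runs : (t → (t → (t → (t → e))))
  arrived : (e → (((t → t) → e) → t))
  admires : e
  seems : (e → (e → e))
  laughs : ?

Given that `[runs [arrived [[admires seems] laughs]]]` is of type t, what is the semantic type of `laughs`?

[runs [arrived [[admires seems] laughs]]] is required to be t. runs : (t → (t → (t → (t → e)))) cannot yield t as functor, so [arrived [[admires seems] laughs]] : ((t → (t → (t → (t → e)))) → t).
[arrived [[admires seems] laughs]] is required to be ((t → (t → (t → (t → e)))) → t). arrived : (e → (((t → t) → e) → t)) cannot yield ((t → (t → (t → (t → e)))) → t) as functor, so [[admires seems] laughs] : ((e → (((t → t) → e) → t)) → ((t → (t → (t → (t → e)))) → t)).
[[admires seems] laughs] is required to be ((e → (((t → t) → e) → t)) → ((t → (t → (t → (t → e)))) → t)). [admires seems] : (e → e) cannot yield ((e → (((t → t) → e) → t)) → ((t → (t → (t → (t → e)))) → t)) as functor, so laughs : ((e → e) → ((e → (((t → t) → e) → t)) → ((t → (t → (t → (t → e)))) → t))).

((e → e) → ((e → (((t → t) → e) → t)) → ((t → (t → (t → (t → e)))) → t)))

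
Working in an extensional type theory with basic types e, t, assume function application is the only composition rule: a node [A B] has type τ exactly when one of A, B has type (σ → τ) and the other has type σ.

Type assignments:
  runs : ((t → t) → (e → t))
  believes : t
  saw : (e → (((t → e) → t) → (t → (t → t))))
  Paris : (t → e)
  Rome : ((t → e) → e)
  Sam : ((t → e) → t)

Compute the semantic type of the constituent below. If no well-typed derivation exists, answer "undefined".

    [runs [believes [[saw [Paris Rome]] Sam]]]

[Paris Rome]: ((t → e) → e) applied to (t → e) yields e.
[saw [Paris Rome]]: (e → (((t → e) → t) → (t → (t → t)))) applied to e yields (((t → e) → t) → (t → (t → t))).
[[saw [Paris Rome]] Sam]: (((t → e) → t) → (t → (t → t))) applied to ((t → e) → t) yields (t → (t → t)).
[believes [[saw [Paris Rome]] Sam]]: (t → (t → t)) applied to t yields (t → t).
[runs [believes [[saw [Paris Rome]] Sam]]]: ((t → t) → (e → t)) applied to (t → t) yields (e → t).

(e → t)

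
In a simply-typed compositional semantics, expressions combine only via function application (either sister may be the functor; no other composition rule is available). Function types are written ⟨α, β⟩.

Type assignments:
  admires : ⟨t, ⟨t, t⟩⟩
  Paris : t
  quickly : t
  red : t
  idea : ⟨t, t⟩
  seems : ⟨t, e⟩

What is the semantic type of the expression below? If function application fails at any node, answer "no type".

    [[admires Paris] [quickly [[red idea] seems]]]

[admires Paris] — admires of type ⟨t, ⟨t, t⟩⟩ combines with Paris of type t: type ⟨t, t⟩.
[red idea] — idea of type ⟨t, t⟩ combines with red of type t: type t.
[[red idea] seems] — seems of type ⟨t, e⟩ combines with [red idea] of type t: type e.
[quickly [[red idea] seems]]: t and e cannot combine by function application — type clash.

no type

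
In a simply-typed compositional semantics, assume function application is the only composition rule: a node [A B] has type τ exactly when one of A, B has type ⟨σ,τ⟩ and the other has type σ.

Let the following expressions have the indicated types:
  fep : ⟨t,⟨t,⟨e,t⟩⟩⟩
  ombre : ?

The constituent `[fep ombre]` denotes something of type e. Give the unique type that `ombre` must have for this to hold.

[fep ombre] must have type e. The sister fep has type ⟨t,⟨t,⟨e,t⟩⟩⟩; that is not a function onto e, so ombre must be the functor, of type ⟨⟨t,⟨t,⟨e,t⟩⟩⟩,e⟩.

⟨⟨t,⟨t,⟨e,t⟩⟩⟩,e⟩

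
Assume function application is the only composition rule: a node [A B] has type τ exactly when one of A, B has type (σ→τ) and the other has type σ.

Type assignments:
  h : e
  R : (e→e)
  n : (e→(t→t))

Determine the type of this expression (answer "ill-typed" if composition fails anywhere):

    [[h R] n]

(t→t)

[h R] — R of type (e→e) combines with h of type e: type e.
[[h R] n] — n of type (e→(t→t)) combines with [h R] of type e: type (t→t).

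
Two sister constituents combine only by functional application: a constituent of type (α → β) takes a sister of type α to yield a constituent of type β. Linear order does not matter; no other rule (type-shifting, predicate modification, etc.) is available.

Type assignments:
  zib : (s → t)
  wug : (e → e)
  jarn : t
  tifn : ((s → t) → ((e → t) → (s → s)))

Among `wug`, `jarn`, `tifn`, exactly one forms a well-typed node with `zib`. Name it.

wug : (e → e) — neither side's domain matches the other.
jarn : t — neither side's domain matches the other.
tifn — combines: tifn : ((s → t) → ((e → t) → (s → s))) takes zib : (s → t) as argument, giving ((e → t) → (s → s)).

tifn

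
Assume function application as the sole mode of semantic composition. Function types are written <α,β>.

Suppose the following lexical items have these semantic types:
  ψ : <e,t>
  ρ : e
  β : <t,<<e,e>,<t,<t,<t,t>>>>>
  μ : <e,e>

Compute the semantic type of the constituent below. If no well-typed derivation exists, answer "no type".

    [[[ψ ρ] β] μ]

<t,<t,<t,t>>>

At [ψ ρ], ψ : <e,t> takes ρ : e, giving t.
At [[ψ ρ] β], β : <t,<<e,e>,<t,<t,<t,t>>>>> takes [ψ ρ] : t, giving <<e,e>,<t,<t,<t,t>>>>.
At [[[ψ ρ] β] μ], [[ψ ρ] β] : <<e,e>,<t,<t,<t,t>>>> takes μ : <e,e>, giving <t,<t,<t,t>>>.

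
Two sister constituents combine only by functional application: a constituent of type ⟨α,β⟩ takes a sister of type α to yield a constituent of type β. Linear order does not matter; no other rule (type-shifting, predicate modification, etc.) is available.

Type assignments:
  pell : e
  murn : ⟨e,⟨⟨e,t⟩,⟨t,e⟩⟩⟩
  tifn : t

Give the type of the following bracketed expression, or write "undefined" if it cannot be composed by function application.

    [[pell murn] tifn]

undefined

[pell murn] — murn of type ⟨e,⟨⟨e,t⟩,⟨t,e⟩⟩⟩ combines with pell of type e: type ⟨⟨e,t⟩,⟨t,e⟩⟩.
[[pell murn] tifn]: ⟨⟨e,t⟩,⟨t,e⟩⟩ with t — neither is a function whose domain matches the other; composition fails here.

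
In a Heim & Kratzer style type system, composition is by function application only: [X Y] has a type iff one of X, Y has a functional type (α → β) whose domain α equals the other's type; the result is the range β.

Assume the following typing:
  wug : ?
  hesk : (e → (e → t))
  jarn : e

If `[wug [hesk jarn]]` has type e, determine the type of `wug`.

At [wug [hesk jarn]] (required: e): [hesk jarn] is (e → t), which is not a function with range e; hence wug is the functor — type ((e → t) → e).

((e → t) → e)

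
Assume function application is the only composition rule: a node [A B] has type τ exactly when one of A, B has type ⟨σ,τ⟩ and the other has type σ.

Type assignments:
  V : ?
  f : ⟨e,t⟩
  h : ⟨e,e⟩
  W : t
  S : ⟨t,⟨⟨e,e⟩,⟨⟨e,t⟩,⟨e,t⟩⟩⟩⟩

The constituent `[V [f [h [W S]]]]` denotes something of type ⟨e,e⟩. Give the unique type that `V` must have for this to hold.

⟨⟨e,t⟩,⟨e,e⟩⟩

For [V [f [h [W S]]]] to have type ⟨e,e⟩ with [f [h [W S]]] of type ⟨e,t⟩, V must be the function: V : ⟨⟨e,t⟩,⟨e,e⟩⟩.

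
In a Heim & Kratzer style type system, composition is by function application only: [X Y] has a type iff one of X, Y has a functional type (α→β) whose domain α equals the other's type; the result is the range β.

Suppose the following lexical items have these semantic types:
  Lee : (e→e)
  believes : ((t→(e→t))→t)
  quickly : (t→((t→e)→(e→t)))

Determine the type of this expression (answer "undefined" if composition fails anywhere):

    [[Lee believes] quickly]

[Lee believes]: (e→e) with ((t→(e→t))→t) — neither is a function whose domain matches the other; composition fails here.

undefined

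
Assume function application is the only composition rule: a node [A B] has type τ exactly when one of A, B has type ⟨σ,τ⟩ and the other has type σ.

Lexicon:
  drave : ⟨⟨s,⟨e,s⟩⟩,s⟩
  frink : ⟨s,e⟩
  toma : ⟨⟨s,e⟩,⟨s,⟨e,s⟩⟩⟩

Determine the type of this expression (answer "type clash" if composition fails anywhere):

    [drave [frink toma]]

s

[frink toma]: functor toma : ⟨⟨s,e⟩,⟨s,⟨e,s⟩⟩⟩, argument frink : ⟨s,e⟩; result ⟨s,⟨e,s⟩⟩.
[drave [frink toma]]: functor drave : ⟨⟨s,⟨e,s⟩⟩,s⟩, argument [frink toma] : ⟨s,⟨e,s⟩⟩; result s.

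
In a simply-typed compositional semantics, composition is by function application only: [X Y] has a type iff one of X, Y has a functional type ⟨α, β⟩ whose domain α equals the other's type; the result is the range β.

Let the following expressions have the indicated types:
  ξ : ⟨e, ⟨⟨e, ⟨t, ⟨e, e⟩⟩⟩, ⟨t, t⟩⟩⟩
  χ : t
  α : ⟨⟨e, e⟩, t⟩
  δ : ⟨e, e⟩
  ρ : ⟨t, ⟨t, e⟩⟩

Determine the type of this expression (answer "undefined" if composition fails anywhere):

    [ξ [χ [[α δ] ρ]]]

[α δ]: functor α : ⟨⟨e, e⟩, t⟩, argument δ : ⟨e, e⟩; result t.
[[α δ] ρ]: functor ρ : ⟨t, ⟨t, e⟩⟩, argument [α δ] : t; result ⟨t, e⟩.
[χ [[α δ] ρ]]: functor [[α δ] ρ] : ⟨t, e⟩, argument χ : t; result e.
[ξ [χ [[α δ] ρ]]]: functor ξ : ⟨e, ⟨⟨e, ⟨t, ⟨e, e⟩⟩⟩, ⟨t, t⟩⟩⟩, argument [χ [[α δ] ρ]] : e; result ⟨⟨e, ⟨t, ⟨e, e⟩⟩⟩, ⟨t, t⟩⟩.

⟨⟨e, ⟨t, ⟨e, e⟩⟩⟩, ⟨t, t⟩⟩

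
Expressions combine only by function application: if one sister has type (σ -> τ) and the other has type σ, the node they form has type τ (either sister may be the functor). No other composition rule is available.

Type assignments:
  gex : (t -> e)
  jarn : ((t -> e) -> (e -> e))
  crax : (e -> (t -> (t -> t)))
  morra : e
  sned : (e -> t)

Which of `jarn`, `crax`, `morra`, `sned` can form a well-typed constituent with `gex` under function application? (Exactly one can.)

jarn

jarn — combines: jarn : ((t -> e) -> (e -> e)) takes gex : (t -> e) as argument, giving (e -> e).
crax : (e -> (t -> (t -> t))) — neither side's domain matches the other.
morra : e — neither side's domain matches the other.
sned : (e -> t) — neither side's domain matches the other.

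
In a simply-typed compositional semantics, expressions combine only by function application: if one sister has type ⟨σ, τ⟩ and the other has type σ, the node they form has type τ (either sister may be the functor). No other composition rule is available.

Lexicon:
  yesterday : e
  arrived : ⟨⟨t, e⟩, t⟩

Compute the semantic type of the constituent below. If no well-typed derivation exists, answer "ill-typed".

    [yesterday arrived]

ill-typed

At [yesterday arrived]: neither e nor ⟨⟨t, e⟩, t⟩ can take the other as argument; the node is ill-typed.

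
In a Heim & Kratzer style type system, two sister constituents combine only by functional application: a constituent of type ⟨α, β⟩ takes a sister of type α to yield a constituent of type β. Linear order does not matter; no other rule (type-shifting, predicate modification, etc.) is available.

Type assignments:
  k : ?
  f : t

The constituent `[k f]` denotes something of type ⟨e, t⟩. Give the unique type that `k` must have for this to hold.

⟨t, ⟨e, t⟩⟩

At [k f] (required: ⟨e, t⟩): f is t, which is not a function with range ⟨e, t⟩; hence k is the functor — type ⟨t, ⟨e, t⟩⟩.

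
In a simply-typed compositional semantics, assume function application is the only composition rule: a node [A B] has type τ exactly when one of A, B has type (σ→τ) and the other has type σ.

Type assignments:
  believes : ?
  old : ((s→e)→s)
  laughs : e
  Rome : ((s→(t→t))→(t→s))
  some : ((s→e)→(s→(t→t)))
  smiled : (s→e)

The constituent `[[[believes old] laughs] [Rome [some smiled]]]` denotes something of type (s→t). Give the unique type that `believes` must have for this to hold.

For [[[believes old] laughs] [Rome [some smiled]]] to have type (s→t) with [Rome [some smiled]] of type (t→s), [[believes old] laughs] must be the function: [[believes old] laughs] : ((t→s)→(s→t)).
For [[believes old] laughs] to have type ((t→s)→(s→t)) with laughs of type e, [believes old] must be the function: [believes old] : (e→((t→s)→(s→t))).
For [believes old] to have type (e→((t→s)→(s→t))) with old of type ((s→e)→s), believes must be the function: believes : (((s→e)→s)→(e→((t→s)→(s→t)))).

(((s→e)→s)→(e→((t→s)→(s→t))))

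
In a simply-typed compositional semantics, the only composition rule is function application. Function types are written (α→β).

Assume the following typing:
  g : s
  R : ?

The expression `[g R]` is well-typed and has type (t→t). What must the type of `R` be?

For [g R] to have type (t→t) with g of type s, R must be the function: R : (s→(t→t)).

(s→(t→t))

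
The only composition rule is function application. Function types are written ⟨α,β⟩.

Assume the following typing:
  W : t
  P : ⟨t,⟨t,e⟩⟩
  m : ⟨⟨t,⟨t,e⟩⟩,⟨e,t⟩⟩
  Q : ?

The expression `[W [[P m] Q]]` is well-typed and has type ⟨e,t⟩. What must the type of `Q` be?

[W [[P m] Q]] must have type ⟨e,t⟩. The sister W has type t; that is not a function onto ⟨e,t⟩, so [[P m] Q] must be the functor, of type ⟨t,⟨e,t⟩⟩.
[[P m] Q] must have type ⟨t,⟨e,t⟩⟩. The sister [P m] has type ⟨e,t⟩; that is not a function onto ⟨t,⟨e,t⟩⟩, so Q must be the functor, of type ⟨⟨e,t⟩,⟨t,⟨e,t⟩⟩⟩.

⟨⟨e,t⟩,⟨t,⟨e,t⟩⟩⟩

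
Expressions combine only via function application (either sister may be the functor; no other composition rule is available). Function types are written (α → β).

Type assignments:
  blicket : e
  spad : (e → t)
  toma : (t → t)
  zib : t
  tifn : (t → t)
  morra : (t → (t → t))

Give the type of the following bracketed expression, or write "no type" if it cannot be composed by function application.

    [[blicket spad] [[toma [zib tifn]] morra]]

t

At [blicket spad], spad : (e → t) takes blicket : e, giving t.
At [zib tifn], tifn : (t → t) takes zib : t, giving t.
At [toma [zib tifn]], toma : (t → t) takes [zib tifn] : t, giving t.
At [[toma [zib tifn]] morra], morra : (t → (t → t)) takes [toma [zib tifn]] : t, giving (t → t).
At [[blicket spad] [[toma [zib tifn]] morra]], [[toma [zib tifn]] morra] : (t → t) takes [blicket spad] : t, giving t.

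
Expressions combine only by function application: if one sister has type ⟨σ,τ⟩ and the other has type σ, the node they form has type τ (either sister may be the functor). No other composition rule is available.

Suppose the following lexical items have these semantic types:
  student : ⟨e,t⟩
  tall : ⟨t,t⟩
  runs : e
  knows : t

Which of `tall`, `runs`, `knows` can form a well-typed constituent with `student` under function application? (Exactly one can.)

tall : ⟨t,t⟩ — no; student wants e, and tall wants t.
runs — combines: student : ⟨e,t⟩ takes runs : e as argument, giving t.
knows : t — no; student wants e, and knows wants nothing (atomic).

runs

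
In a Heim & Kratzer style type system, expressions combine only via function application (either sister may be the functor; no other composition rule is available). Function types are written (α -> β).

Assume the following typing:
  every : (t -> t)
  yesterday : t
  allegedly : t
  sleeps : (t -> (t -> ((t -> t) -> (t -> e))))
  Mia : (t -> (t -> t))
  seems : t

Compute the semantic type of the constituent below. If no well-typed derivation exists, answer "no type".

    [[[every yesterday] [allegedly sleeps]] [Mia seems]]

[every yesterday]: every is (t -> t), yesterday is t; result t.
[allegedly sleeps]: sleeps is (t -> (t -> ((t -> t) -> (t -> e)))), allegedly is t; result (t -> ((t -> t) -> (t -> e))).
[[every yesterday] [allegedly sleeps]]: [allegedly sleeps] is (t -> ((t -> t) -> (t -> e))), [every yesterday] is t; result ((t -> t) -> (t -> e)).
[Mia seems]: Mia is (t -> (t -> t)), seems is t; result (t -> t).
[[[every yesterday] [allegedly sleeps]] [Mia seems]]: [[every yesterday] [allegedly sleeps]] is ((t -> t) -> (t -> e)), [Mia seems] is (t -> t); result (t -> e).

(t -> e)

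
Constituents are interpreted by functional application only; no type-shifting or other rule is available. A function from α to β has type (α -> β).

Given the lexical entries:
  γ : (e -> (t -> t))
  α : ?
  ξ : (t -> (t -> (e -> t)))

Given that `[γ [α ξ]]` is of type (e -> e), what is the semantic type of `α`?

[γ [α ξ]] is required to be (e -> e). γ : (e -> (t -> t)) cannot yield (e -> e) as functor, so [α ξ] : ((e -> (t -> t)) -> (e -> e)).
[α ξ] is required to be ((e -> (t -> t)) -> (e -> e)). ξ : (t -> (t -> (e -> t))) cannot yield ((e -> (t -> t)) -> (e -> e)) as functor, so α : ((t -> (t -> (e -> t))) -> ((e -> (t -> t)) -> (e -> e))).

((t -> (t -> (e -> t))) -> ((e -> (t -> t)) -> (e -> e)))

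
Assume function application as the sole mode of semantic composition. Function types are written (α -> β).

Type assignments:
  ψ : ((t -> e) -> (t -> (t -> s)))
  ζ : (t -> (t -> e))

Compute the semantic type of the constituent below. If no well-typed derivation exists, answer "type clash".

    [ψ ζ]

At [ψ ζ]: neither ((t -> e) -> (t -> (t -> s))) nor (t -> (t -> e)) can take the other as argument; the node is ill-typed.

type clash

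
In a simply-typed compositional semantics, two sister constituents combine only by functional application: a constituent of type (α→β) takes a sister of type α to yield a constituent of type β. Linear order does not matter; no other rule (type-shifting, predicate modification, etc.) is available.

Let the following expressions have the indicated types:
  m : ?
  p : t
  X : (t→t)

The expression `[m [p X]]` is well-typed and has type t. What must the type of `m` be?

(t→t)

[m [p X]] must have type t. The sister [p X] has type t; that is not a function onto t, so m must be the functor, of type (t→t).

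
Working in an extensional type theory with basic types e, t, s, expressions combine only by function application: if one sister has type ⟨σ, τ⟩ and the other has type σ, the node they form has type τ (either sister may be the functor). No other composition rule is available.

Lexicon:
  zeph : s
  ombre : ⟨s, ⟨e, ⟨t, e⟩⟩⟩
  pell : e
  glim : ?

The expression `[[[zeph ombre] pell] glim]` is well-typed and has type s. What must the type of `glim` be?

[[[zeph ombre] pell] glim] is required to be s. [[zeph ombre] pell] : ⟨t, e⟩ cannot yield s as functor, so glim : ⟨⟨t, e⟩, s⟩.

⟨⟨t, e⟩, s⟩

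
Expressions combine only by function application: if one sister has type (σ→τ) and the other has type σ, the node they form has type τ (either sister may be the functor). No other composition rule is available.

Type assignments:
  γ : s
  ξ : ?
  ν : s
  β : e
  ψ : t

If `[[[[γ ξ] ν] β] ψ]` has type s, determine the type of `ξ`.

[[[[γ ξ] ν] β] ψ] must have type s. The sister ψ has type t; that is not a function onto s, so [[[γ ξ] ν] β] must be the functor, of type (t→s).
[[[γ ξ] ν] β] must have type (t→s). The sister β has type e; that is not a function onto (t→s), so [[γ ξ] ν] must be the functor, of type (e→(t→s)).
[[γ ξ] ν] must have type (e→(t→s)). The sister ν has type s; that is not a function onto (e→(t→s)), so [γ ξ] must be the functor, of type (s→(e→(t→s))).
[γ ξ] must have type (s→(e→(t→s))). The sister γ has type s; that is not a function onto (s→(e→(t→s))), so ξ must be the functor, of type (s→(s→(e→(t→s)))).

(s→(s→(e→(t→s))))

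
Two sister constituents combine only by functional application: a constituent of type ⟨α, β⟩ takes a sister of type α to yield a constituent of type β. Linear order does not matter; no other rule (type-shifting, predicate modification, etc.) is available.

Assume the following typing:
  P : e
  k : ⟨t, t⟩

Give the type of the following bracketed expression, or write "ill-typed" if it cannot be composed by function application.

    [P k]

[P k]: e with ⟨t, t⟩ — neither is a function whose domain matches the other; composition fails here.

ill-typed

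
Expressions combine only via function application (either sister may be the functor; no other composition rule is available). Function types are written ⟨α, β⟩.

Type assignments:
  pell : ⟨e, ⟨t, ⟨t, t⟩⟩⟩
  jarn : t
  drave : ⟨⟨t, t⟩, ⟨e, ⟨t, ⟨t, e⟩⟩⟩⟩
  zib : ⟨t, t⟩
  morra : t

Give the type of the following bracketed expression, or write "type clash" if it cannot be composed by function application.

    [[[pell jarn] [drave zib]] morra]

type clash

[pell jarn]: ⟨e, ⟨t, ⟨t, t⟩⟩⟩ with t — neither is a function whose domain matches the other; composition fails here.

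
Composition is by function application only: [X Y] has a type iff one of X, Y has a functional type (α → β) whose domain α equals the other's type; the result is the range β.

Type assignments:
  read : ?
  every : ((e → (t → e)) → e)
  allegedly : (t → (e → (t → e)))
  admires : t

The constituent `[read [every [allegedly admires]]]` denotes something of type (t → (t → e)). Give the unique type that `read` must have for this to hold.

[read [every [allegedly admires]]] must have type (t → (t → e)). The sister [every [allegedly admires]] has type e; that is not a function onto (t → (t → e)), so read must be the functor, of type (e → (t → (t → e))).

(e → (t → (t → e)))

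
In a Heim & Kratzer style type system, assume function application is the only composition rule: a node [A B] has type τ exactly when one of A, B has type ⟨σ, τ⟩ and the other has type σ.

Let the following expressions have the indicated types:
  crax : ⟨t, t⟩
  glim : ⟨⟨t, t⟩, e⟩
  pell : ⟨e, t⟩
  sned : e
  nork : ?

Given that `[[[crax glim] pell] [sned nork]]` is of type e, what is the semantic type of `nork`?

[[[crax glim] pell] [sned nork]] must have type e. The sister [[crax glim] pell] has type t; that is not a function onto e, so [sned nork] must be the functor, of type ⟨t, e⟩.
[sned nork] must have type ⟨t, e⟩. The sister sned has type e; that is not a function onto ⟨t, e⟩, so nork must be the functor, of type ⟨e, ⟨t, e⟩⟩.

⟨e, ⟨t, e⟩⟩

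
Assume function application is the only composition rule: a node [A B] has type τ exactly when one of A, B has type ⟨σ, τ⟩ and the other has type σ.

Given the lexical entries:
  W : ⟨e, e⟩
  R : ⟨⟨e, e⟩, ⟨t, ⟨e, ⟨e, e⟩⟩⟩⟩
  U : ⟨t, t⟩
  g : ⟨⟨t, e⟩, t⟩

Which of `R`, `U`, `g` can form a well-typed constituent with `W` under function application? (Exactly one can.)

R — combines: R : ⟨⟨e, e⟩, ⟨t, ⟨e, ⟨e, e⟩⟩⟩⟩ takes W : ⟨e, e⟩ as argument, giving ⟨t, ⟨e, ⟨e, e⟩⟩⟩.
U : ⟨t, t⟩ — W needs e; U needs t; neither fits.
g : ⟨⟨t, e⟩, t⟩ — W needs e; g needs ⟨t, e⟩; neither fits.

R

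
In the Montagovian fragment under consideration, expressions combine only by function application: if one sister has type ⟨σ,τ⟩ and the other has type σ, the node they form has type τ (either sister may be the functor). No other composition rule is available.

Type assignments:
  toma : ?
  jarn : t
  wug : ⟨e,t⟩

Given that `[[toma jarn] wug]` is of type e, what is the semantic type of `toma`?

[[toma jarn] wug] is required to be e. wug : ⟨e,t⟩ cannot yield e as functor, so [toma jarn] : ⟨⟨e,t⟩,e⟩.
[toma jarn] is required to be ⟨⟨e,t⟩,e⟩. jarn : t cannot yield ⟨⟨e,t⟩,e⟩ as functor, so toma : ⟨t,⟨⟨e,t⟩,e⟩⟩.

⟨t,⟨⟨e,t⟩,e⟩⟩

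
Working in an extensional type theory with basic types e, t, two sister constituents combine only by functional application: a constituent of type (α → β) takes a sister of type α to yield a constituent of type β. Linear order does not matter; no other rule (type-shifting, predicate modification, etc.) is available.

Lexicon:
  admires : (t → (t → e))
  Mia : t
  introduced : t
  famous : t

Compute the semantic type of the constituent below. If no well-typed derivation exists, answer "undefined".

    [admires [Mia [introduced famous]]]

undefined

[introduced famous]: t with t — neither is a function whose domain matches the other; composition fails here.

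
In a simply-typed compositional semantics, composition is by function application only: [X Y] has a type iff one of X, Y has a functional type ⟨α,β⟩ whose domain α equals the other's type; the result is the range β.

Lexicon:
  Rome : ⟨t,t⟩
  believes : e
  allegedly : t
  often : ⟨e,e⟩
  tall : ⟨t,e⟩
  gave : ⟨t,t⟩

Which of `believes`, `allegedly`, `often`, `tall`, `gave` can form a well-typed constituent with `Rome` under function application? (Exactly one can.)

allegedly

believes : e — no; Rome wants t, and believes wants nothing (atomic).
allegedly — combines: Rome : ⟨t,t⟩ takes allegedly : t as argument, giving t.
often : ⟨e,e⟩ — no; Rome wants t, and often wants e.
tall : ⟨t,e⟩ — no; Rome wants t, and tall wants t.
gave : ⟨t,t⟩ — no; Rome wants t, and gave wants t.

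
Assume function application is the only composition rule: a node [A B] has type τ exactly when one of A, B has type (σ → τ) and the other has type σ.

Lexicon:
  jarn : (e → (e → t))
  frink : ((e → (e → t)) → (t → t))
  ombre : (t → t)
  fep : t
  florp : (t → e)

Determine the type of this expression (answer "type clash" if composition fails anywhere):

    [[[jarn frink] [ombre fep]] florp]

e

[jarn frink]: ((e → (e → t)) → (t → t)) applied to (e → (e → t)) yields (t → t).
[ombre fep]: (t → t) applied to t yields t.
[[jarn frink] [ombre fep]]: (t → t) applied to t yields t.
[[[jarn frink] [ombre fep]] florp]: (t → e) applied to t yields e.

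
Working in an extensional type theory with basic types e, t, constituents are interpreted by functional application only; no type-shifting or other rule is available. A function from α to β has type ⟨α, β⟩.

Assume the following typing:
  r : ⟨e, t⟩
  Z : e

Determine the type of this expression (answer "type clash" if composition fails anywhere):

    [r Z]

t

[r Z]: functor r : ⟨e, t⟩, argument Z : e; result t.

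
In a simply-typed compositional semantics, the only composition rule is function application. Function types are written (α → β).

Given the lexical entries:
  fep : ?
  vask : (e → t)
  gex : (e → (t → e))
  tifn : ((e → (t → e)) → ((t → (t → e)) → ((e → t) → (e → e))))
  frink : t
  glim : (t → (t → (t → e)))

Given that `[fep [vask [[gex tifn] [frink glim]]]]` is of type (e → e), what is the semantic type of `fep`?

((e → e) → (e → e))

At [fep [vask [[gex tifn] [frink glim]]]] (required: (e → e)): [vask [[gex tifn] [frink glim]]] is (e → e), which is not a function with range (e → e); hence fep is the functor — type ((e → e) → (e → e)).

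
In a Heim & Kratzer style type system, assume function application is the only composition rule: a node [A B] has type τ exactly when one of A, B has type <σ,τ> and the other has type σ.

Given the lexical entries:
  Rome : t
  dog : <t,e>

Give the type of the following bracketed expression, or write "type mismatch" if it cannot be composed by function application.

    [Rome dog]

[Rome dog]: functor dog : <t,e>, argument Rome : t; result e.

e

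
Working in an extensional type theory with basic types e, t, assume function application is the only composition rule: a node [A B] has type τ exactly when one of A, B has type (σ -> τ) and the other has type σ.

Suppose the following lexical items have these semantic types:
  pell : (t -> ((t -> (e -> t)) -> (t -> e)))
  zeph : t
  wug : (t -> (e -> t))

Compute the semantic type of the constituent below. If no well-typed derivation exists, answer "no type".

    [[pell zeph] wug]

(t -> e)

[pell zeph]: pell is (t -> ((t -> (e -> t)) -> (t -> e))), zeph is t; result ((t -> (e -> t)) -> (t -> e)).
[[pell zeph] wug]: [pell zeph] is ((t -> (e -> t)) -> (t -> e)), wug is (t -> (e -> t)); result (t -> e).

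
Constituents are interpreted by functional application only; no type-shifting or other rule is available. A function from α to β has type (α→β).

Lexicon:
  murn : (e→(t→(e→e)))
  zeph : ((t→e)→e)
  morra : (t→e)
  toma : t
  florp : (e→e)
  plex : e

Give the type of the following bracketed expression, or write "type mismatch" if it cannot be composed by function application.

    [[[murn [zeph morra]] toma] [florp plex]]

e

[zeph morra]: ((t→e)→e) applied to (t→e) yields e.
[murn [zeph morra]]: (e→(t→(e→e))) applied to e yields (t→(e→e)).
[[murn [zeph morra]] toma]: (t→(e→e)) applied to t yields (e→e).
[florp plex]: (e→e) applied to e yields e.
[[[murn [zeph morra]] toma] [florp plex]]: (e→e) applied to e yields e.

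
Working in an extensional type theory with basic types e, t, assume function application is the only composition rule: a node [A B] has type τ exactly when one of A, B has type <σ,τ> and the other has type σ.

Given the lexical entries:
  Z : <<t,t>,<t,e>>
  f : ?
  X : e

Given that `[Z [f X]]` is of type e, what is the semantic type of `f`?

<e,<<<t,t>,<t,e>>,e>>

At [Z [f X]] (required: e): Z is <<t,t>,<t,e>>, which is not a function with range e; hence [f X] is the functor — type <<<t,t>,<t,e>>,e>.
At [f X] (required: <<<t,t>,<t,e>>,e>): X is e, which is not a function with range <<<t,t>,<t,e>>,e>; hence f is the functor — type <e,<<<t,t>,<t,e>>,e>>.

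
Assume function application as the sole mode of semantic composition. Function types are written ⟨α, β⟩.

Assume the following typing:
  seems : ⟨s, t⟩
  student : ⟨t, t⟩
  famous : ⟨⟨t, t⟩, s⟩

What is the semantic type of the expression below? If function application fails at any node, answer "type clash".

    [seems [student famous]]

[student famous]: functor famous : ⟨⟨t, t⟩, s⟩, argument student : ⟨t, t⟩; result s.
[seems [student famous]]: functor seems : ⟨s, t⟩, argument [student famous] : s; result t.

t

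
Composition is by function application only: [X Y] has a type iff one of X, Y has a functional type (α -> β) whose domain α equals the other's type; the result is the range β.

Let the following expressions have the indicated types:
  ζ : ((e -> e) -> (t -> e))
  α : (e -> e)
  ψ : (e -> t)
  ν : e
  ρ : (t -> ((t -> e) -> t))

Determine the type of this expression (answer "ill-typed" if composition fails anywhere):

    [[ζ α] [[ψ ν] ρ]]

[ζ α] — ζ of type ((e -> e) -> (t -> e)) combines with α of type (e -> e): type (t -> e).
[ψ ν] — ψ of type (e -> t) combines with ν of type e: type t.
[[ψ ν] ρ] — ρ of type (t -> ((t -> e) -> t)) combines with [ψ ν] of type t: type ((t -> e) -> t).
[[ζ α] [[ψ ν] ρ]] — [[ψ ν] ρ] of type ((t -> e) -> t) combines with [ζ α] of type (t -> e): type t.

t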